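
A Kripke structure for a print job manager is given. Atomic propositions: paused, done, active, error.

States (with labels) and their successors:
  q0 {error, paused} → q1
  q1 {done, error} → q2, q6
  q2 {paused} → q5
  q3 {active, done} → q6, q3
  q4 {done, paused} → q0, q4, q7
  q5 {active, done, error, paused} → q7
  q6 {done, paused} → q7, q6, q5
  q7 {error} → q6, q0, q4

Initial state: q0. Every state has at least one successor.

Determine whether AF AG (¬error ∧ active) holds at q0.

States satisfying AG (¬error ∧ active): ∅.
States satisfying AF AG (¬error ∧ active): ∅.
There is a path from q0 along which AG (¬error ∧ active) never holds.
q0 ∉ Sat(AF AG (¬error ∧ active)).

Violated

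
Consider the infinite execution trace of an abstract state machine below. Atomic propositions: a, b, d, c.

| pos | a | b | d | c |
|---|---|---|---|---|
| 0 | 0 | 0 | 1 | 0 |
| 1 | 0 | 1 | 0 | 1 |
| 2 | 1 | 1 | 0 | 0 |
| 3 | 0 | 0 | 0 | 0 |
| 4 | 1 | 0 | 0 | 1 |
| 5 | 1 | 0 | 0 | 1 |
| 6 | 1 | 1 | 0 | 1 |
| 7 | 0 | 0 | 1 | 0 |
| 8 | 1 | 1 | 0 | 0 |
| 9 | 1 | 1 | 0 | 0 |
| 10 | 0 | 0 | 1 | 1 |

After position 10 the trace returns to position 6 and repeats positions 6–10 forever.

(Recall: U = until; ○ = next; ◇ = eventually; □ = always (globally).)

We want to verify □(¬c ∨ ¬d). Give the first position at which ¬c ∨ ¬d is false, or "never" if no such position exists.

10

Check ¬c ∨ ¬d at each position in order: 0 ✓, 1 ✓, 2 ✓, 3 ✓, 4 ✓, 5 ✓, 6 ✓, 7 ✓, 8 ✓, 9 ✓.
At position 10 the labels are {c, d}, so ¬c ∨ ¬d is false there. This is the first violation.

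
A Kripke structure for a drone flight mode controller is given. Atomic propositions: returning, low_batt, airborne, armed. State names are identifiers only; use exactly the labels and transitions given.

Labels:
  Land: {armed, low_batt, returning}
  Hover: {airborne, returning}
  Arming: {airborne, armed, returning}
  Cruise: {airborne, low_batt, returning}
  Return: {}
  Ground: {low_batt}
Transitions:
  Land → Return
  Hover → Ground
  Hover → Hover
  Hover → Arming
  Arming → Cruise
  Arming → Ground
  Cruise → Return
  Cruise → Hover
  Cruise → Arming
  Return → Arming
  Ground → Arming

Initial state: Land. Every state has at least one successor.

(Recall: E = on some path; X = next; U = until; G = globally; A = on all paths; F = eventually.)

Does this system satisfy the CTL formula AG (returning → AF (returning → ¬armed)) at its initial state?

Holds

States satisfying returning → AF (returning → ¬armed): {Land, Hover, Arming, Cruise, Return, Ground}.
States satisfying AG (returning → AF (returning → ¬armed)): {Land, Hover, Arming, Cruise, Return, Ground}.
Every state reachable from Land satisfies returning → AF (returning → ¬armed).
Land ∈ Sat(AG (returning → AF (returning → ¬armed))).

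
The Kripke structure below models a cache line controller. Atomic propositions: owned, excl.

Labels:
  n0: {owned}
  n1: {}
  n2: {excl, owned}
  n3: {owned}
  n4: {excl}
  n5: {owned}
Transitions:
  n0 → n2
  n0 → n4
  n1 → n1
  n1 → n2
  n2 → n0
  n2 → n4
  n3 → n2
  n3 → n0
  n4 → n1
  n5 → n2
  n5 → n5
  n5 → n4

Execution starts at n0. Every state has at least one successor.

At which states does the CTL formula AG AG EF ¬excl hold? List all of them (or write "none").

States satisfying AG EF ¬excl: {n0, n1, n2, n3, n4, n5}.
States satisfying AG AG EF ¬excl: {n0, n1, n2, n3, n4, n5}.

{n0, n1, n2, n3, n4, n5}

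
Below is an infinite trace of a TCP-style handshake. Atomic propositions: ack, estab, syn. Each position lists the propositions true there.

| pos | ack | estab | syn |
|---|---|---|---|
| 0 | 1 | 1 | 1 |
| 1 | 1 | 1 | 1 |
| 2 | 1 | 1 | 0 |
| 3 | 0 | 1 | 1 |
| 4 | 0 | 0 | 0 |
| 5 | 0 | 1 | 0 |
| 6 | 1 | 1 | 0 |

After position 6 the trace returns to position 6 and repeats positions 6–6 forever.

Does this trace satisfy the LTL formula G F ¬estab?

F ¬estab must hold at every position from 0 onward. It fails at position 5, so G F ¬estab is false.

Does not hold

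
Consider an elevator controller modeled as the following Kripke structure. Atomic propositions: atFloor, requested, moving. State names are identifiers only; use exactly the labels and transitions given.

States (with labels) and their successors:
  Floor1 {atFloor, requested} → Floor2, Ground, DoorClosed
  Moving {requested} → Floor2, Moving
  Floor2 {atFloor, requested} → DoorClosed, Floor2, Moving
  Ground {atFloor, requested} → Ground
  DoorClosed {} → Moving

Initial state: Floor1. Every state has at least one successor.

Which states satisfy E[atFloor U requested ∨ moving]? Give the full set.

States satisfying atFloor: {Floor1, Floor2, Ground}.
States satisfying requested ∨ moving: {Floor1, Moving, Floor2, Ground}.
States satisfying E[atFloor U requested ∨ moving]: {Floor1, Moving, Floor2, Ground}.

{Floor1, Moving, Floor2, Ground}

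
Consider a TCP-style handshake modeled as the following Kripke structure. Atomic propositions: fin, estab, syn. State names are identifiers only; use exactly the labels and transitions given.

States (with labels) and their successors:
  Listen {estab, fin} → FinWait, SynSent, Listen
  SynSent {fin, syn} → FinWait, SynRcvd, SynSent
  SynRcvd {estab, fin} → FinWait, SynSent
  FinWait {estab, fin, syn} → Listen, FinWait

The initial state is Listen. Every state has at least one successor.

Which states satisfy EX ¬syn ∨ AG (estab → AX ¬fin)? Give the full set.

States satisfying ¬syn: {Listen, SynRcvd}.
States satisfying EX ¬syn: {Listen, SynSent, FinWait}.
States satisfying estab → AX ¬fin: {SynSent}.
States satisfying AG (estab → AX ¬fin): ∅.
States satisfying EX ¬syn ∨ AG (estab → AX ¬fin): {Listen, SynSent, FinWait}.

{Listen, SynSent, FinWait}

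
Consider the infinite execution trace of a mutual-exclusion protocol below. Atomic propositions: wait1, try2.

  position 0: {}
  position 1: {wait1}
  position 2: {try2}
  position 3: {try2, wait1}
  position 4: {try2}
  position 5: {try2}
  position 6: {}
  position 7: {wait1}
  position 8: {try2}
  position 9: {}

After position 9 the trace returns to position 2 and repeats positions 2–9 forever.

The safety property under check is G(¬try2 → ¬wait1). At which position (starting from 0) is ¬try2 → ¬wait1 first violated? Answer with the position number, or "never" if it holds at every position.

Check ¬try2 → ¬wait1 at each position in order: 0 ✓.
At position 1 the labels are {wait1}, so ¬try2 → ¬wait1 is false there. This is the first violation.

1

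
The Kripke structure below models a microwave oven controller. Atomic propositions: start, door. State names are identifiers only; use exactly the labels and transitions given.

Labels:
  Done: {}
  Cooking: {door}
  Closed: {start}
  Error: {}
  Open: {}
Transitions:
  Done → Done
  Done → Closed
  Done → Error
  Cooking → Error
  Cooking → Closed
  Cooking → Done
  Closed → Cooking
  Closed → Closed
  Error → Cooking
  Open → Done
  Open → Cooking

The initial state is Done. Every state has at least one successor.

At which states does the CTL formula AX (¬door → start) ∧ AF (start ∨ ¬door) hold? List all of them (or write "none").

States satisfying ¬door → start: {Cooking, Closed}.
States satisfying AX (¬door → start): {Closed, Error}.
States satisfying start ∨ ¬door: {Done, Closed, Error, Open}.
States satisfying AF (start ∨ ¬door): {Done, Cooking, Closed, Error, Open}.
States satisfying AX (¬door → start) ∧ AF (start ∨ ¬door): {Closed, Error}.

{Closed, Error}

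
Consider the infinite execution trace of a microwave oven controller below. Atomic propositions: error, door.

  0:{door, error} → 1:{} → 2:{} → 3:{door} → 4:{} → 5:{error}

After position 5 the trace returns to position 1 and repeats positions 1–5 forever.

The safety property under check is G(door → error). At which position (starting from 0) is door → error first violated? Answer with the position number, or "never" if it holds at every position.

3

Check door → error at each position in order: 0 ✓, 1 ✓, 2 ✓.
At position 3 the labels are {door}, so door → error is false there. This is the first violation.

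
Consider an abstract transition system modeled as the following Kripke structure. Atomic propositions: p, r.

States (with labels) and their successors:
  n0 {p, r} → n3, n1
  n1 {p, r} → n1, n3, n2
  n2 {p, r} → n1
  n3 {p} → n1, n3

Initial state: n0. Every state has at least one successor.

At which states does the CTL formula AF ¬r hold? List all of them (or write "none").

States satisfying ¬r: {n3}.
States satisfying AF ¬r: {n3}.

{n3}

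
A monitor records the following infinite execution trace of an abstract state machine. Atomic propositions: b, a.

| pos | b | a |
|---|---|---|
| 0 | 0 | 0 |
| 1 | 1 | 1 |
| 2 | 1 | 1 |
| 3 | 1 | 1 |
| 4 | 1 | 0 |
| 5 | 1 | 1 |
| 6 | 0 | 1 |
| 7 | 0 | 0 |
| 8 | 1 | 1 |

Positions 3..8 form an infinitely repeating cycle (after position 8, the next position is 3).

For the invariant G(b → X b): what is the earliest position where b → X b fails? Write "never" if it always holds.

5

Check b → X b at each position in order: 0 ✓, 1 ✓, 2 ✓, 3 ✓, 4 ✓.
At position 5 the labels are {a, b} and the next position 6 has {a}, so b → X b is false there. This is the first violation.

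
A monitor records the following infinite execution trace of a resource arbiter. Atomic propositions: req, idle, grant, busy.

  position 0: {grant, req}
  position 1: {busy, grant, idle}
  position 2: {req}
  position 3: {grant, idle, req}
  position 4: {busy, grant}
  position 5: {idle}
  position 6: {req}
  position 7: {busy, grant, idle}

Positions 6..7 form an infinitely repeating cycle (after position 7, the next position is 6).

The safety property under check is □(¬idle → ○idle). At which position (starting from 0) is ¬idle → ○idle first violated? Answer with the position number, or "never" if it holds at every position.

never

¬idle → ○idle holds at every position 0..7, and those are all the positions the trace ever visits, so the invariant □(¬idle → ○idle) is never violated.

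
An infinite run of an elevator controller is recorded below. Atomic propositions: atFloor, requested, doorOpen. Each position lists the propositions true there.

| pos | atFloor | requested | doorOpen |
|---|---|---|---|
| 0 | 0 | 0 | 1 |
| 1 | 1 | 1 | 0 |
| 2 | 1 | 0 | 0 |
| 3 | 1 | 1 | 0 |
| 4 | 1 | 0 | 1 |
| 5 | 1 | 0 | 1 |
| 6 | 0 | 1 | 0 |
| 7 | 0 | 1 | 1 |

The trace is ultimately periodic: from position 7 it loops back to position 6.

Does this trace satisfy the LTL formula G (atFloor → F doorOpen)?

atFloor → F doorOpen holds at every position 0..7, and those are all positions ever visited, so G (atFloor → F doorOpen) holds.
Positions where atFloor holds: 1, 2, 3, 4, 5.
Check F doorOpen at each: 1→ok, 2→ok, 3→ok, 4→ok, 5→ok.

Satisfied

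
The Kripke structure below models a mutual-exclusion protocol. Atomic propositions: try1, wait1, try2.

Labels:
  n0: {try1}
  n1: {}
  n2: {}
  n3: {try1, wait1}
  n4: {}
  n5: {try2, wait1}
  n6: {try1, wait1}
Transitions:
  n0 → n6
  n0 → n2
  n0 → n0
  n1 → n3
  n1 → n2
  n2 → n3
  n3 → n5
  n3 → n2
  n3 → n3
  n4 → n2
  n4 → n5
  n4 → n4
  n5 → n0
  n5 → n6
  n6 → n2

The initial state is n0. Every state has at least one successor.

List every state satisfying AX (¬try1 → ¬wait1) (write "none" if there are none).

States satisfying ¬try1 → ¬wait1: {n0, n1, n2, n3, n4, n6}.
States satisfying AX (¬try1 → ¬wait1): {n0, n1, n2, n5, n6}.

{n0, n1, n2, n5, n6}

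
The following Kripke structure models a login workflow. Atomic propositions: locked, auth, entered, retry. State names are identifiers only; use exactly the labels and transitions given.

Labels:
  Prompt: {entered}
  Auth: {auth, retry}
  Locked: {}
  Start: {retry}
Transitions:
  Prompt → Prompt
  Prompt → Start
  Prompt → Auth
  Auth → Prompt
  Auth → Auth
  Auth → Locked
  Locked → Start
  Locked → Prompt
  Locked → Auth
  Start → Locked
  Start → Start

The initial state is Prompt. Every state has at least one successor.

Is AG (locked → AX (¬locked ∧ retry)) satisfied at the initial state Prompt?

States satisfying locked → AX (¬locked ∧ retry): {Prompt, Auth, Locked, Start}.
States satisfying AG (locked → AX (¬locked ∧ retry)): {Prompt, Auth, Locked, Start}.
Every state reachable from Prompt satisfies locked → AX (¬locked ∧ retry).
Prompt ∈ Sat(AG (locked → AX (¬locked ∧ retry))).

Satisfied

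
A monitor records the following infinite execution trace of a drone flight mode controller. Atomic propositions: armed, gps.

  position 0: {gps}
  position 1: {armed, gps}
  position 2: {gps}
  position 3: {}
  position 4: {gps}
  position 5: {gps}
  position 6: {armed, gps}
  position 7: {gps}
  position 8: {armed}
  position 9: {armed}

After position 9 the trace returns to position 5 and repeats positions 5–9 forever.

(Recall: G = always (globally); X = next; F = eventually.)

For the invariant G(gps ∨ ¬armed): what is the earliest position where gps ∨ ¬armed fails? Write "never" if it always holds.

Check gps ∨ ¬armed at each position in order: 0 ✓, 1 ✓, 2 ✓, 3 ✓, 4 ✓, 5 ✓, 6 ✓, 7 ✓.
At position 8 the labels are {armed}, so gps ∨ ¬armed is false there. This is the first violation.

8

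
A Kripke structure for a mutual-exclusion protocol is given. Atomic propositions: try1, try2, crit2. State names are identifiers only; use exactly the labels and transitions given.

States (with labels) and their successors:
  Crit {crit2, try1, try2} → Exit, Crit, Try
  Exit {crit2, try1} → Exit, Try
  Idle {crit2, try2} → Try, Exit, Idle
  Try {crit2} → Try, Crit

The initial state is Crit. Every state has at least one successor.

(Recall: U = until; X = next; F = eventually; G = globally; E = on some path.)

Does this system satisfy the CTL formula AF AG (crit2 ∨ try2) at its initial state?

States satisfying AG (crit2 ∨ try2): {Crit, Exit, Idle, Try}.
States satisfying AF AG (crit2 ∨ try2): {Crit, Exit, Idle, Try}.
Crit ∈ Sat(AF AG (crit2 ∨ try2)).

Yes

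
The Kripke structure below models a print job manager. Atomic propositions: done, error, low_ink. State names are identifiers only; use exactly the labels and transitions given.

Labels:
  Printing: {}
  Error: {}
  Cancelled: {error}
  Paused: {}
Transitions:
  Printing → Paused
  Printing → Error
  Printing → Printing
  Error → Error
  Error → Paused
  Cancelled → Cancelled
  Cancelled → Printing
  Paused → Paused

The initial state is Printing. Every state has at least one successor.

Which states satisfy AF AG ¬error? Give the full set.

{Printing, Error, Paused}

States satisfying AG ¬error: {Printing, Error, Paused}.
States satisfying AF AG ¬error: {Printing, Error, Paused}.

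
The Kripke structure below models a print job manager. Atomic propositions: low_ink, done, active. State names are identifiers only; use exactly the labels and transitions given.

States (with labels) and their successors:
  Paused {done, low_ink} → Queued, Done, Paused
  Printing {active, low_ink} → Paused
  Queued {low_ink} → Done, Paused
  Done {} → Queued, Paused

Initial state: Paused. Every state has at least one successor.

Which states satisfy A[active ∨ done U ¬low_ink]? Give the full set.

States satisfying active ∨ done: {Paused, Printing}.
States satisfying ¬low_ink: {Done}.
States satisfying A[active ∨ done U ¬low_ink]: {Done}.

{Done}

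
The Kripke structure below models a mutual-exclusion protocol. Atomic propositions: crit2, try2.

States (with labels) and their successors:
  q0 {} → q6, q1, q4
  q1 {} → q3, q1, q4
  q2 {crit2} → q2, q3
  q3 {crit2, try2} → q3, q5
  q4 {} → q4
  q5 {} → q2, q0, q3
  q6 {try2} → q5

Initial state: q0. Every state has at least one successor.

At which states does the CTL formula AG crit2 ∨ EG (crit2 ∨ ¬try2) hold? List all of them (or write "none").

{q0, q1, q2, q3, q4, q5}

States satisfying crit2: {q2, q3}.
States satisfying AG crit2: ∅.
States satisfying crit2 ∨ ¬try2: {q0, q1, q2, q3, q4, q5}.
States satisfying EG (crit2 ∨ ¬try2): {q0, q1, q2, q3, q4, q5}.
States satisfying AG crit2 ∨ EG (crit2 ∨ ¬try2): {q0, q1, q2, q3, q4, q5}.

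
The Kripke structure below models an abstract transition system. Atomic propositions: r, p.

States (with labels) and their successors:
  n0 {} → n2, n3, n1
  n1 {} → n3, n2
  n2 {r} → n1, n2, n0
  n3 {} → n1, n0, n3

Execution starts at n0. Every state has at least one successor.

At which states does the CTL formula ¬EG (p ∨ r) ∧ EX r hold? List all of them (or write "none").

States satisfying p ∨ r: {n2}.
States satisfying EG (p ∨ r): {n2}.
States satisfying ¬EG (p ∨ r): {n0, n1, n3}.
States satisfying r: {n2}.
States satisfying EX r: {n0, n1, n2}.
States satisfying ¬EG (p ∨ r) ∧ EX r: {n0, n1}.

{n0, n1}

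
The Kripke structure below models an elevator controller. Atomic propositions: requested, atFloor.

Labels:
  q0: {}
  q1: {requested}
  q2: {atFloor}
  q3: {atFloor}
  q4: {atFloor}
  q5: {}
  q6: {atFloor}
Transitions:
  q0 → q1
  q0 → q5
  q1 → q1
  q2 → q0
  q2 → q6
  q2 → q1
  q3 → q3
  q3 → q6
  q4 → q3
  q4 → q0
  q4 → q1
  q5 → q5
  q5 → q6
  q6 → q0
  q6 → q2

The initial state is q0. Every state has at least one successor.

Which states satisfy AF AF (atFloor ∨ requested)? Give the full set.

{q1, q2, q3, q4, q6}

States satisfying AF (atFloor ∨ requested): {q1, q2, q3, q4, q6}.
States satisfying AF AF (atFloor ∨ requested): {q1, q2, q3, q4, q6}.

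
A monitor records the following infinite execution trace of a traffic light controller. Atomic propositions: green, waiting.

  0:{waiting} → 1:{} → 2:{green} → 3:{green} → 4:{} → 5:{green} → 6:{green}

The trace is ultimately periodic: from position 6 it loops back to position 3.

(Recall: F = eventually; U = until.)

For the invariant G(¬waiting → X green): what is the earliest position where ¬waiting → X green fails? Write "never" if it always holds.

Check ¬waiting → X green at each position in order: 0 ✓, 1 ✓, 2 ✓.
At position 3 the labels are {green} and the next position 4 has {}, so ¬waiting → X green is false there. This is the first violation.

3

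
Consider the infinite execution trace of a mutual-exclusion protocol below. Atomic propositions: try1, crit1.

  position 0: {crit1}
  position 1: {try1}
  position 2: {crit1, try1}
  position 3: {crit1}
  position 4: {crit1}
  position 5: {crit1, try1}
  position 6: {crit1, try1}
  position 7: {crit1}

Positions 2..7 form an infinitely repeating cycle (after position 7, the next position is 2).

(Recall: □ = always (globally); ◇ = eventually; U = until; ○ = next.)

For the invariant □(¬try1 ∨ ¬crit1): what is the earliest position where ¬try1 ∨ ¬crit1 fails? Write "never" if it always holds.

Check ¬try1 ∨ ¬crit1 at each position in order: 0 ✓, 1 ✓.
At position 2 the labels are {crit1, try1}, so ¬try1 ∨ ¬crit1 is false there. This is the first violation.

2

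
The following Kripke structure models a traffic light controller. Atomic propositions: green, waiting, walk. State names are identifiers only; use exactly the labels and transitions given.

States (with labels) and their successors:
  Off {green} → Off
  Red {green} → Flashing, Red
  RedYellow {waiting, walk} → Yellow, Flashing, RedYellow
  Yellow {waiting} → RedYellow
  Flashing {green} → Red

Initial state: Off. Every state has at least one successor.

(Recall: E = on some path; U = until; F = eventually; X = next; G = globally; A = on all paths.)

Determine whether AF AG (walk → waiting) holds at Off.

States satisfying AG (walk → waiting): {Off, Red, RedYellow, Yellow, Flashing}.
States satisfying AF AG (walk → waiting): {Off, Red, RedYellow, Yellow, Flashing}.
Off ∈ Sat(AF AG (walk → waiting)).

Yes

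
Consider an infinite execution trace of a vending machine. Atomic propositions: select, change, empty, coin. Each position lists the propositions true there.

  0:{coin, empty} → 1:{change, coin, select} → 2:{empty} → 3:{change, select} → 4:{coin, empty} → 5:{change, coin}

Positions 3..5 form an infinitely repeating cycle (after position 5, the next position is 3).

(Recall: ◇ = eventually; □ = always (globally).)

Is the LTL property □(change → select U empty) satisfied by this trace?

Does not hold

change → select U empty must hold at every position from 0 onward. It fails at position 5, so □(change → select U empty) is false.
Positions where change holds: 1, 3, 5.
Check select U empty at each: 1→ok, 3→ok, 5→fails.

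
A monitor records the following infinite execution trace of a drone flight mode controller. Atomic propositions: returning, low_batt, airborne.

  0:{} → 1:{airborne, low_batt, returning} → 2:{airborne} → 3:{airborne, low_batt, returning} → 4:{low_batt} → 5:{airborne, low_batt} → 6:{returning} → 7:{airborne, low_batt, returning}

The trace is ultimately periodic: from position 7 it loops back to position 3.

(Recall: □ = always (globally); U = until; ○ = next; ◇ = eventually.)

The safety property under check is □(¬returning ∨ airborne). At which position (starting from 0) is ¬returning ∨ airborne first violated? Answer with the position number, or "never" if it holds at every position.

Check ¬returning ∨ airborne at each position in order: 0 ✓, 1 ✓, 2 ✓, 3 ✓, 4 ✓, 5 ✓.
At position 6 the labels are {returning}, so ¬returning ∨ airborne is false there. This is the first violation.

6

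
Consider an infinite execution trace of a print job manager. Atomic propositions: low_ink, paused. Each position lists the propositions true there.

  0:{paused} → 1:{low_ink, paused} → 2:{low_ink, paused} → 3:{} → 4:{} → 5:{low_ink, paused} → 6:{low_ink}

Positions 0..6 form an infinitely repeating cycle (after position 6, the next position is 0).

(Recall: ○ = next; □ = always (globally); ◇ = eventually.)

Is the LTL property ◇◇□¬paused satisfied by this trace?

Violated

◇□¬paused is false at every position 0..6, so it never becomes true and ◇◇□¬paused fails.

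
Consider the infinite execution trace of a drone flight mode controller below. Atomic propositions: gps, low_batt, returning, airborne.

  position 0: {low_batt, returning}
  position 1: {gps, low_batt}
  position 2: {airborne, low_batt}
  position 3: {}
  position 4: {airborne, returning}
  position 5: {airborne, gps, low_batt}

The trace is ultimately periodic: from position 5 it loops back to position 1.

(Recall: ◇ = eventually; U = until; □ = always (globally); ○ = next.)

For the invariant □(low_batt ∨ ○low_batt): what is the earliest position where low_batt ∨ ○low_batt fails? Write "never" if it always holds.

3

Check low_batt ∨ ○low_batt at each position in order: 0 ✓, 1 ✓, 2 ✓.
At position 3 the labels are {} and the next position 4 has {airborne, returning}, so low_batt ∨ ○low_batt is false there. This is the first violation.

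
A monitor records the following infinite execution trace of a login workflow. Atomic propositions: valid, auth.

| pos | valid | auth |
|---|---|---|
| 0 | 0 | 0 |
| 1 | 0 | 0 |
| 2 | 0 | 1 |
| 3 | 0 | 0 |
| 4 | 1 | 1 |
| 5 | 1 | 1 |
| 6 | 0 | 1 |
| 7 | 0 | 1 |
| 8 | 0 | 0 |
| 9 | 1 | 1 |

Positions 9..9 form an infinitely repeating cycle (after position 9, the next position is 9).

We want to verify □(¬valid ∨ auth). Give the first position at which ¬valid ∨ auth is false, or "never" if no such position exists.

¬valid ∨ auth holds at every position 0..9, and those are all the positions the trace ever visits, so the invariant □(¬valid ∨ auth) is never violated.

never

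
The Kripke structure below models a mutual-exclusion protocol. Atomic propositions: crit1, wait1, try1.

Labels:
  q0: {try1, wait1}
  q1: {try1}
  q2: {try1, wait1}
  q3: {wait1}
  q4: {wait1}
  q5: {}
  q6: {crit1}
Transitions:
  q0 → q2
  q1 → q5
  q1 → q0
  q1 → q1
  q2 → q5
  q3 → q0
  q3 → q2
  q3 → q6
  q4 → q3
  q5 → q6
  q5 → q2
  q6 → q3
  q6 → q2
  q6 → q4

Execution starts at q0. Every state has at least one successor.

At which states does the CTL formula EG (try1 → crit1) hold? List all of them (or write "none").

States satisfying try1 → crit1: {q3, q4, q5, q6}.
States satisfying EG (try1 → crit1): {q3, q4, q5, q6}.

{q3, q4, q5, q6}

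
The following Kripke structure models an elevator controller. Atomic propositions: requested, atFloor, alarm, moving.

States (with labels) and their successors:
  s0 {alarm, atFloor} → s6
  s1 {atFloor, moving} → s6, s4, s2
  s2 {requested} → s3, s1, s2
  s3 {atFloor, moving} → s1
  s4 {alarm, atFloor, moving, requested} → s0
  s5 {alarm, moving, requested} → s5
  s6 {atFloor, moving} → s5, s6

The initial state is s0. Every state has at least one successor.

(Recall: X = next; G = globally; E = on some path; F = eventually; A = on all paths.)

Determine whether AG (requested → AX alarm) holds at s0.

States satisfying requested → AX alarm: {s0, s1, s3, s4, s5, s6}.
States satisfying AG (requested → AX alarm): {s0, s4, s5, s6}.
Every state reachable from s0 satisfies requested → AX alarm.
s0 ∈ Sat(AG (requested → AX alarm)).

Yes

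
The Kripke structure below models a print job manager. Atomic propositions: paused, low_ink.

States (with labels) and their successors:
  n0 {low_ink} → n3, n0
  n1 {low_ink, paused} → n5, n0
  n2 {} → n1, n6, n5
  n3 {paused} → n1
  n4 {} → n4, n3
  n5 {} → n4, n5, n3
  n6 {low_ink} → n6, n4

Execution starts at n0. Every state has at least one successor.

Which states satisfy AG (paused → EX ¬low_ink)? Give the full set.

States satisfying paused → EX ¬low_ink: {n0, n1, n2, n4, n5, n6}.
States satisfying AG (paused → EX ¬low_ink): ∅.

none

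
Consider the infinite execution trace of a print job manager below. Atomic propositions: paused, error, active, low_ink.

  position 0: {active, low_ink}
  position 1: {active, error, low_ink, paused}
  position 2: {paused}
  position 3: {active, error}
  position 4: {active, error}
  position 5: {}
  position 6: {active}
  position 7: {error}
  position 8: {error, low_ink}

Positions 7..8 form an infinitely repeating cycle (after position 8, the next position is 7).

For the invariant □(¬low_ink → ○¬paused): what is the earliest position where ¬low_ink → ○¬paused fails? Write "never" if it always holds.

¬low_ink → ○¬paused holds at every position 0..8, and those are all the positions the trace ever visits, so the invariant □(¬low_ink → ○¬paused) is never violated.

never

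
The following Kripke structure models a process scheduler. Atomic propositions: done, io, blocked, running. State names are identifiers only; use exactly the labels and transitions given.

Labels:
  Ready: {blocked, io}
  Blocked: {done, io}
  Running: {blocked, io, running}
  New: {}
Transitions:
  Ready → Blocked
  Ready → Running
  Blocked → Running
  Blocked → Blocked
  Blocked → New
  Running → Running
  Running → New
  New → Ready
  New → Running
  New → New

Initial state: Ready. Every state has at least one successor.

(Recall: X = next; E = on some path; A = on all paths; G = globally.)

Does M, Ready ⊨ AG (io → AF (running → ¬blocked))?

States satisfying io → AF (running → ¬blocked): {Ready, Blocked, New}.
States satisfying AG (io → AF (running → ¬blocked)): ∅.
Running is reachable from Ready and violates io → AF (running → ¬blocked), so AG fails at Ready.
Ready ∉ Sat(AG (io → AF (running → ¬blocked))).

Violated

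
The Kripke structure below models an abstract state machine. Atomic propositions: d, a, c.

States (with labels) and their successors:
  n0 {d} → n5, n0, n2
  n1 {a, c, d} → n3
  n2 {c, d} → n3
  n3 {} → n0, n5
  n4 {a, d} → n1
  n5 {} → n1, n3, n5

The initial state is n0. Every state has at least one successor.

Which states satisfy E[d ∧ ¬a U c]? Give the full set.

{n0, n1, n2}

States satisfying d ∧ ¬a: {n0, n2}.
States satisfying c: {n1, n2}.
States satisfying E[d ∧ ¬a U c]: {n0, n1, n2}.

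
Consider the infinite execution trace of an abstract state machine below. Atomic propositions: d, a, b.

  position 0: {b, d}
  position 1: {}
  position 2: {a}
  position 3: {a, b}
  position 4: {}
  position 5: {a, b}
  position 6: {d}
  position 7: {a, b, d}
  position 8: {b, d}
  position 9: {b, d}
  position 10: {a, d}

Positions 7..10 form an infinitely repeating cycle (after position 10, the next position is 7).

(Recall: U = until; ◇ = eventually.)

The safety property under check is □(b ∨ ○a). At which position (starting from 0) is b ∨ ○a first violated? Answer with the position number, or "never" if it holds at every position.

never

b ∨ ○a holds at every position 0..10, and those are all the positions the trace ever visits, so the invariant □(b ∨ ○a) is never violated.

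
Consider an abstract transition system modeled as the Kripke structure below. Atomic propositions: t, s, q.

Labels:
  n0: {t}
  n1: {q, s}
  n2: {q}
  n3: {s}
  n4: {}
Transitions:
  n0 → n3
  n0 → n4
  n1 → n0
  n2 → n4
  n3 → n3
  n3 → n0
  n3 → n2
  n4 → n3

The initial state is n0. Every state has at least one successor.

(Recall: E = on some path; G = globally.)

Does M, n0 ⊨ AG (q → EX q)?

Does not hold

States satisfying q → EX q: {n0, n3, n4}.
States satisfying AG (q → EX q): ∅.
n2 is reachable from n0 and violates q → EX q, so AG fails at n0.
n0 ∉ Sat(AG (q → EX q)).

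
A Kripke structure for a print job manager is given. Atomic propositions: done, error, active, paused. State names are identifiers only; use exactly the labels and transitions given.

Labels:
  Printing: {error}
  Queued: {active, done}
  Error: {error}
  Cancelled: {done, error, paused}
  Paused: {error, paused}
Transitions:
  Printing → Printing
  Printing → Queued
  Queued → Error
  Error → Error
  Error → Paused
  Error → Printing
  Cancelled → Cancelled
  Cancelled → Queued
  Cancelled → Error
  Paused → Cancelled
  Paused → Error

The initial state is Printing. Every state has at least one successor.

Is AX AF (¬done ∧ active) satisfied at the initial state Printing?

States satisfying AF (¬done ∧ active): ∅.
States satisfying AX AF (¬done ∧ active): ∅.
Printing ∉ Sat(AX AF (¬done ∧ active)).

Violated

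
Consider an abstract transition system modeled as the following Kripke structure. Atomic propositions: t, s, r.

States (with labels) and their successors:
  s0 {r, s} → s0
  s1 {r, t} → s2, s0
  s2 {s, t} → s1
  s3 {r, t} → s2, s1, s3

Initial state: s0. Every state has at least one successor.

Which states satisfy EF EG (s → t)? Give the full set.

States satisfying EG (s → t): {s1, s2, s3}.
States satisfying EF EG (s → t): {s1, s2, s3}.

{s1, s2, s3}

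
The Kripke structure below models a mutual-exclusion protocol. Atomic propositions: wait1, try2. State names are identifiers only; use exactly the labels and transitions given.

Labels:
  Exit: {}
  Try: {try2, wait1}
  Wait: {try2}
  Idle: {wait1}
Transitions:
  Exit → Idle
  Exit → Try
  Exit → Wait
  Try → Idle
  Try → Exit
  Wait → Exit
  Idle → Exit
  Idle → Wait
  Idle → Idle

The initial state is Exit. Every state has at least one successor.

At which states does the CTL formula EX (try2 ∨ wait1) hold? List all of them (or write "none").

States satisfying try2 ∨ wait1: {Try, Wait, Idle}.
States satisfying EX (try2 ∨ wait1): {Exit, Try, Idle}.

{Exit, Try, Idle}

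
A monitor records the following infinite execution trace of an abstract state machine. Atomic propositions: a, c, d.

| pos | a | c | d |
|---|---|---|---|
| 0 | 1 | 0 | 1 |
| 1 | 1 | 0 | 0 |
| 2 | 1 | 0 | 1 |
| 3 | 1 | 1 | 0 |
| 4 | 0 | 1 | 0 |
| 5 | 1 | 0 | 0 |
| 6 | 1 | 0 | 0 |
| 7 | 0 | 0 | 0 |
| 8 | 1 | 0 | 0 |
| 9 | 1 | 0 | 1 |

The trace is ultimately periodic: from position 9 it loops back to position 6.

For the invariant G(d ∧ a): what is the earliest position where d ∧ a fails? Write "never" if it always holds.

Check d ∧ a at each position in order: 0 ✓.
At position 1 the labels are {a}, so d ∧ a is false there. This is the first violation.

1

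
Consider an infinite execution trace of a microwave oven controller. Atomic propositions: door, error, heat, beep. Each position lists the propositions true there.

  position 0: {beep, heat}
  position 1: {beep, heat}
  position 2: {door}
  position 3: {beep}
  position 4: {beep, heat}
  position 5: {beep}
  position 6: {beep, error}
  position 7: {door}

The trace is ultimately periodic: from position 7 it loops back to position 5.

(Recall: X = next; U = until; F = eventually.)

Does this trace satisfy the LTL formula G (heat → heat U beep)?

heat → heat U beep holds at every position 0..7, and those are all positions ever visited, so G (heat → heat U beep) holds.
Positions where heat holds: 0, 1, 4.
Check heat U beep at each: 0→ok, 1→ok, 4→ok.

Yes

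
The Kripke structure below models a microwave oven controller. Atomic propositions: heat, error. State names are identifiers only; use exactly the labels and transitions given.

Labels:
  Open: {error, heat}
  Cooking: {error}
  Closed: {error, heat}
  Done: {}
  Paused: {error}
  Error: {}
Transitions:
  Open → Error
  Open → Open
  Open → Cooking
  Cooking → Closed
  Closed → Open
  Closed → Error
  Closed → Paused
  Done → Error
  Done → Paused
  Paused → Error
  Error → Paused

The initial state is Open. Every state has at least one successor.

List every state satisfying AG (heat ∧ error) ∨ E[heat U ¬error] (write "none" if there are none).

States satisfying heat ∧ error: {Open, Closed}.
States satisfying AG (heat ∧ error): ∅.
States satisfying heat: {Open, Closed}.
States satisfying ¬error: {Done, Error}.
States satisfying E[heat U ¬error]: {Open, Closed, Done, Error}.
States satisfying AG (heat ∧ error) ∨ E[heat U ¬error]: {Open, Closed, Done, Error}.

{Open, Closed, Done, Error}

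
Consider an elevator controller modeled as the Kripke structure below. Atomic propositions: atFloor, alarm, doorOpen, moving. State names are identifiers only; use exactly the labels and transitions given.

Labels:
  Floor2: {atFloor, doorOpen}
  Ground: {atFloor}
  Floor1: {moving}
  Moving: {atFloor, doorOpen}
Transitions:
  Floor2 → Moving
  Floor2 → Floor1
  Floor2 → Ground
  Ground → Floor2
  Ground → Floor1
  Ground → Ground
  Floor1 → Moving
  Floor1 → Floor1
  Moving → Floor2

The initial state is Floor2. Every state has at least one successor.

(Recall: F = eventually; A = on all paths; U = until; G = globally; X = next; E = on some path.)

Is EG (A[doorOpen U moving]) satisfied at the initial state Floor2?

States satisfying A[doorOpen U moving]: {Floor1}.
States satisfying EG (A[doorOpen U moving]): {Floor1}.
No suitable path/successor from Floor2 witnesses the formula.
Floor2 ∉ Sat(EG (A[doorOpen U moving])).

No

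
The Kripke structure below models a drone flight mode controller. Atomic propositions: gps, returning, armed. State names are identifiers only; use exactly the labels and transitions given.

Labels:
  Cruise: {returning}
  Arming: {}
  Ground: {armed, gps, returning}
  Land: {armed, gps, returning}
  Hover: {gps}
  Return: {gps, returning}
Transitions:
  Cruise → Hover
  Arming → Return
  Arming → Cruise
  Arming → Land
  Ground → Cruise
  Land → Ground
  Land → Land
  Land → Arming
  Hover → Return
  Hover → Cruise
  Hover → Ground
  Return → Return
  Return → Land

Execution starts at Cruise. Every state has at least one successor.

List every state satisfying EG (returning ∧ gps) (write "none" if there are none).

States satisfying returning ∧ gps: {Ground, Land, Return}.
States satisfying EG (returning ∧ gps): {Land, Return}.

{Land, Return}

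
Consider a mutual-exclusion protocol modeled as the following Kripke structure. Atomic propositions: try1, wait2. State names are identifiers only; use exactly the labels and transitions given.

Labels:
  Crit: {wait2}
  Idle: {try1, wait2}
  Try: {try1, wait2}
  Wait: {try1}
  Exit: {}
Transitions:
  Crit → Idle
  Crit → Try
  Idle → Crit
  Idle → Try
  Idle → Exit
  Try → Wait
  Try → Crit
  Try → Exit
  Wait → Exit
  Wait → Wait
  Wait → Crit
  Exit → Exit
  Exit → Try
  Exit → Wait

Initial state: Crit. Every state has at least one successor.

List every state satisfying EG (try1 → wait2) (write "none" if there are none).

States satisfying try1 → wait2: {Crit, Idle, Try, Exit}.
States satisfying EG (try1 → wait2): {Crit, Idle, Try, Exit}.

{Crit, Idle, Try, Exit}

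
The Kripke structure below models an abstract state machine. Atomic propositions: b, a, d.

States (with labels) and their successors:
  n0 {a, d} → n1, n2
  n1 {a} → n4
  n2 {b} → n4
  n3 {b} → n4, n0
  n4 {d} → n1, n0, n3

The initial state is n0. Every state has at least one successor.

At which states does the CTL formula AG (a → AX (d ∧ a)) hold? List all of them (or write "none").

none

States satisfying a → AX (d ∧ a): {n2, n3, n4}.
States satisfying AG (a → AX (d ∧ a)): ∅.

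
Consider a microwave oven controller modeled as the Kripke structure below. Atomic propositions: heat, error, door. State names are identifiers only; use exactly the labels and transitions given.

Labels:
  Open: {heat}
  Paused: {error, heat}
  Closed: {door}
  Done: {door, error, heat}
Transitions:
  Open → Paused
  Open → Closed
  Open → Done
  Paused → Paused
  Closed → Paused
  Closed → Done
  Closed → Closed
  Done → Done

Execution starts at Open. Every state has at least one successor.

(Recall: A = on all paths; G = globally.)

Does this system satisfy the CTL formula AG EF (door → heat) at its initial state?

Yes

States satisfying EF (door → heat): {Open, Paused, Closed, Done}.
States satisfying AG EF (door → heat): {Open, Paused, Closed, Done}.
Every state reachable from Open satisfies EF (door → heat).
Open ∈ Sat(AG EF (door → heat)).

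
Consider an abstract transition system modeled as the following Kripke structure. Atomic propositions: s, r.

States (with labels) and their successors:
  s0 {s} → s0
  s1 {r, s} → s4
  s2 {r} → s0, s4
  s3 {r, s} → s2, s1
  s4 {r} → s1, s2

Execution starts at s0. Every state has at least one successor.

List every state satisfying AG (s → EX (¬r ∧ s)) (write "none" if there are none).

{s0}

States satisfying s → EX (¬r ∧ s): {s0, s2, s4}.
States satisfying AG (s → EX (¬r ∧ s)): {s0}.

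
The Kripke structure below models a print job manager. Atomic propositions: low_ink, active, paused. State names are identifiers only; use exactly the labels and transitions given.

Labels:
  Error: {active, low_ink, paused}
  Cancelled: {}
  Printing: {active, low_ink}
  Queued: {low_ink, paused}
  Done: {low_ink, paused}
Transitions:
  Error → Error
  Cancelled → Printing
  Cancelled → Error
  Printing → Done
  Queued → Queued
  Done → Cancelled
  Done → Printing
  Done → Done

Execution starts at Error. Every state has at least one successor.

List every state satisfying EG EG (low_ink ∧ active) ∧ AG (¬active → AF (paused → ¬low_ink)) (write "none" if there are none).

States satisfying EG (low_ink ∧ active): {Error}.
States satisfying EG EG (low_ink ∧ active): {Error}.
States satisfying ¬active → AF (paused → ¬low_ink): {Error, Cancelled, Printing}.
States satisfying AG (¬active → AF (paused → ¬low_ink)): {Error}.
States satisfying EG EG (low_ink ∧ active) ∧ AG (¬active → AF (paused → ¬low_ink)): {Error}.

{Error}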